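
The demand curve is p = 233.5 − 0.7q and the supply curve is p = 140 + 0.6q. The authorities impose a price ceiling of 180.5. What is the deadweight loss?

Competitive equilibrium: 233.5 − 0.7q = 140 + 0.6q → q* = 71.9231, p* = 183.1538.
At the ceiling p = 180.5, quantity supplied = (180.5 − 140)/0.6 = 67.5.
Willingness to pay at q' = 67.5: 233.5 − 0.7·67.5 = 186.25.
Δq = 71.9231 − 67.5 = 4.4231; wedge = 186.25 − 180.5 = 5.75.
Welfare loss = ½ × 4.4231 × 5.75 = 12.72.

12.72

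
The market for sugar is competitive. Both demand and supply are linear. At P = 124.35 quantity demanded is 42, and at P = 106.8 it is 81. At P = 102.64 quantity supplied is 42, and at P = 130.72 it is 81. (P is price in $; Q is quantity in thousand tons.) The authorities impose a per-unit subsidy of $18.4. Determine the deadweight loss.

Demand slope = (106.8 − 124.35)/(81 − 42) = −0.45, so P = 143.25 − 0.45Q.
Supply slope = (130.72 − 102.64)/(81 − 42) = 0.72, so P = 72.4 + 0.72Q.
Competitive equilibrium: 143.25 − 0.45Q = 72.4 + 0.72Q → Q* = 60.5556, P* = 116.
The subsidy lowers effective supply by 18.4: P = 54 + 0.72Q.
New quantity: 143.25 − 0.45Q = 54 + 0.72Q → Q' = 76.2821.
Overproduction ΔQ = 76.2821 − 60.5556 = 15.7265; wedge = subsidy = 18.4.
Deadweight loss = ½ × 15.7265 × 18.4 = $144.68 thousand.

$144.68 thousand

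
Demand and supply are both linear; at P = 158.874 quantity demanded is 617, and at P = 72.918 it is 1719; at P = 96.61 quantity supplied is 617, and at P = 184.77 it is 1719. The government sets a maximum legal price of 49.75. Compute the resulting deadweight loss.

75844.65

Demand slope = (72.918 − 158.874)/(1719 − 617) = −0.078, so P = 207 − 0.078Q.
Supply slope = (184.77 − 96.61)/(1719 − 617) = 0.08, so P = 47.25 + 0.08Q.
Competitive equilibrium: 207 − 0.078Q = 47.25 + 0.08Q → Q* = 1011.0759, P* = 128.1361.
At the ceiling P = 49.75, quantity supplied = (49.75 − 47.25)/0.08 = 31.25.
Willingness to pay at Q' = 31.25: 207 − 0.078·31.25 = 204.5625.
ΔQ = 1011.0759 − 31.25 = 979.8259; wedge = 204.5625 − 49.75 = 154.8125.
DWL = ½ × 979.8259 × 154.8125 = 75844.65.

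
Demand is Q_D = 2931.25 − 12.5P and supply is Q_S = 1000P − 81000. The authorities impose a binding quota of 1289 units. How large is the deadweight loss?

14876.09

In inverse form: demand P = 234.5 − 0.08Q, supply P = 81 + 0.001Q.
Competitive equilibrium: 234.5 − 0.08Q = 81 + 0.001Q → Q* = 1895.0617, P* = 82.8951.
At Q = 1289: demand price = 234.5 − 0.08·1289 = 131.38; supply price = 81 + 0.001·1289 = 82.289.
ΔQ = 1895.0617 − 1289 = 606.0617; wedge = 131.38 − 82.289 = 49.091.
Welfare loss = ½ × 606.0617 × 49.091 = 14876.09.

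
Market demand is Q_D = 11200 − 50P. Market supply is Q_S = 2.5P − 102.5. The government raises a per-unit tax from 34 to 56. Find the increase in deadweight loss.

In inverse form: demand P = 224 − 0.02Q, supply P = 41 + 0.4Q.
Competitive equilibrium: 224 − 0.02Q = 41 + 0.4Q → Q* = 435.7143, P* = 215.2857.
For a per-unit tax t: ΔQ = t/0.42, so DWL = ½·t·(t/0.42) = t²/0.84.
At t = 34: DWL = 1376.19. At t = 56: DWL = 3733.333.
Increase = 3733.333 − 1376.19 = 2357.14.

2357.14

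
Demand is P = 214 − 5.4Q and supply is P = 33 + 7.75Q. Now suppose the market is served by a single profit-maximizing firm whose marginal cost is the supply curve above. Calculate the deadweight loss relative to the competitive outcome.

Competitive equilibrium: 214 − 5.4Q = 33 + 7.75Q → Q* = 13.7643, P* = 139.673.
Marginal revenue: MR = 214 − 10.8Q. Set MR = MC: 214 − 10.8Q = 33 + 7.75Q → Q_m = 9.7574.
Price P_m = 214 − 5.4·9.7574 = 161.31; MC(Q_m) = 33 + 7.75·9.7574 = 108.6199.
Competitive Q* = 13.7643, so ΔQ = 4.0069; wedge = 161.31 − 108.6199 = 52.6901.
Welfare loss = ½ × 4.0069 × 52.6901 = 105.56.

105.56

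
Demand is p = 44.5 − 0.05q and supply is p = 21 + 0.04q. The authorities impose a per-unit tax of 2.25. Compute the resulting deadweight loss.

28.125

Competitive equilibrium: 44.5 − 0.05q = 21 + 0.04q → q* = 261.1111, p* = 31.4444.
With the tax, the buyer price exceeds the seller price by 2.25: (44.5 − 0.05q) − (21 + 0.04q) = 2.25 → q' = 236.1111.
Δq = 261.1111 − 236.1111 = 25; the wedge equals the tax, 2.25.
Deadweight loss = ½ × 25 × 2.25 = 28.125.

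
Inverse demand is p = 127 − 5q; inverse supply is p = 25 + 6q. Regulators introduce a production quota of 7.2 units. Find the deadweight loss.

Competitive equilibrium: 127 − 5q = 25 + 6q → q* = 9.2727, p* = 80.6364.
At q = 7.2: demand price = 127 − 5·7.2 = 91; supply price = 25 + 6·7.2 = 68.2.
Δq = 9.2727 − 7.2 = 2.0727; wedge = 91 − 68.2 = 22.8.
DWL = ½ × 2.0727 × 22.8 = 23.63.

23.63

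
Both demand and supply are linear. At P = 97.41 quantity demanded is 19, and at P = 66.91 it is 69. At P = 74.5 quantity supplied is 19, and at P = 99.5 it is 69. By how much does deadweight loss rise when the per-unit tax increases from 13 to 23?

162.16

Demand slope = (66.91 − 97.41)/(69 − 19) = −0.61, so P = 109 − 0.61Q.
Supply slope = (99.5 − 74.5)/(69 − 19) = 0.5, so P = 65 + 0.5Q.
Competitive equilibrium: 109 − 0.61Q = 65 + 0.5Q → Q* = 39.6396, P* = 84.8198.
For a per-unit tax t: ΔQ = t/1.11, so DWL = ½·t·(t/1.11) = t²/2.22.
At t = 13: DWL = 76.126. At t = 23: DWL = 238.288.
Increase = 238.288 − 76.126 = 162.16.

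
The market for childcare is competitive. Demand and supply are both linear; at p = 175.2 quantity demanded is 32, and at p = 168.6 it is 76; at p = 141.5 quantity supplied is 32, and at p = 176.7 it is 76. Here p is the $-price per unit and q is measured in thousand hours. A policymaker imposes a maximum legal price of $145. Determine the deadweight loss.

Demand slope = (168.6 − 175.2)/(76 − 32) = −0.15, so p = 180 − 0.15q.
Supply slope = (176.7 − 141.5)/(76 − 32) = 0.8, so p = 115.9 + 0.8q.
Competitive equilibrium: 180 − 0.15q = 115.9 + 0.8q → q* = 67.4737, p* = 169.8789.
At the ceiling p = 145, quantity supplied = (145 − 115.9)/0.8 = 36.375.
Willingness to pay at q' = 36.375: 180 − 0.15·36.375 = 174.5438.
Δq = 67.4737 − 36.375 = 31.0987; wedge = 174.5438 − 145 = 29.5438.
DWL = ½ × 31.0987 × 29.5438 = $459.39 thousand.

$459.39 thousand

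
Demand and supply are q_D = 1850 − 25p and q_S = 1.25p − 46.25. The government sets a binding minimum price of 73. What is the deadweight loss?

In inverse form: demand p = 74 − 0.04q, supply p = 37 + 0.8q.
Competitive equilibrium: 74 − 0.04q = 37 + 0.8q → q* = 44.0476, p* = 72.2381.
At the floor p = 73, quantity demanded = (74 − 73)/0.04 = 25.
Sellers' marginal cost at q' = 25: 37 + 0.8·25 = 57.
Δq = 44.0476 − 25 = 19.0476; wedge = 73 − 57 = 16.
Welfare loss = ½ × 19.0476 × 16 = 152.38.

152.38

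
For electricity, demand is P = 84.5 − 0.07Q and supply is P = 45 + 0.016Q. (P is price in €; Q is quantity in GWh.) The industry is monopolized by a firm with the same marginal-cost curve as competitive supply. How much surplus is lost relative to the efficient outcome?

Competitive equilibrium: 84.5 − 0.07Q = 45 + 0.016Q → Q* = 459.30233, P* = 52.34884.
Marginal revenue: MR = 84.5 − 0.14Q. Set MR = MC: 84.5 − 0.14Q = 45 + 0.016Q → Q_m = 253.20513.
Price P_m = 84.5 − 0.07·253.20513 = 66.77564; MC(Q_m) = 45 + 0.016·253.20513 = 49.05128.
Competitive Q* = 459.30233, so ΔQ = 206.0972; wedge = 66.77564 − 49.05128 = 17.72436.
The triangle = ½ × 206.0972 × 17.72436 = €1826.47.

€1826.47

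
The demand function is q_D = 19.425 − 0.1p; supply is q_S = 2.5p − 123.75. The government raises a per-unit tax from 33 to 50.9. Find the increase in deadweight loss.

In inverse form: demand p = 194.25 − 10q, supply p = 49.5 + 0.4q.
Competitive equilibrium: 194.25 − 10q = 49.5 + 0.4q → q* = 13.9183, p* = 55.0673.
For a per-unit tax t: Δq = t/10.4, so DWL = ½·t·(t/10.4) = t²/20.8.
At t = 33: DWL = 52.356. At t = 50.9: DWL = 124.558.
Increase = 124.558 − 52.356 = 72.20.

72.20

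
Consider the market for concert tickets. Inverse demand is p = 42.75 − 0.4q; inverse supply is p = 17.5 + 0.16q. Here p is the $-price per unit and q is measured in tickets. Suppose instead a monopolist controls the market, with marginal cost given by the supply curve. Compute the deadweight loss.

$98.83

Competitive equilibrium: 42.75 − 0.4q = 17.5 + 0.16q → q* = 45.0893, p* = 24.7143.
Marginal revenue: MR = 42.75 − 0.8q. Set MR = MC: 42.75 − 0.8q = 17.5 + 0.16q → q_m = 26.3021.
Price p_m = 42.75 − 0.4·26.3021 = 32.2292; MC(q_m) = 17.5 + 0.16·26.3021 = 21.7083.
Competitive q* = 45.0893, so Δq = 18.7872; wedge = 32.2292 − 21.7083 = 10.5209.
The triangle = ½ × 18.7872 × 10.5209 = $98.83.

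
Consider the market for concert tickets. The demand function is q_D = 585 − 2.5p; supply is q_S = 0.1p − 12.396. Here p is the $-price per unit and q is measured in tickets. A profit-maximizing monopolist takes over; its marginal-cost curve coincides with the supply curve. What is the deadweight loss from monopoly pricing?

In inverse form: demand p = 234 − 0.4q, supply p = 123.96 + 10q.
Competitive equilibrium: 234 − 0.4q = 123.96 + 10q → q* = 10.5808, p* = 229.7677.
Marginal revenue: MR = 234 − 0.8q. Set MR = MC: 234 − 0.8q = 123.96 + 10q → q_m = 10.1889.
Price p_m = 234 − 0.4·10.1889 = 229.9244; MC(q_m) = 123.96 + 10·10.1889 = 225.849.
Competitive q* = 10.5808, so Δq = 0.3919; wedge = 229.9244 − 225.849 = 4.0754.
Deadweight loss = ½ × 0.3919 × 4.0754 = $0.80.

$0.80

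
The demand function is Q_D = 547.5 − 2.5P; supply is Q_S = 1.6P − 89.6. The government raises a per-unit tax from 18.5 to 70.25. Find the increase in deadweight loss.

In inverse form: demand P = 219 − 0.4Q, supply P = 56 + 0.625Q.
Competitive equilibrium: 219 − 0.4Q = 56 + 0.625Q → Q* = 159.0244, P* = 155.3902.
For a per-unit tax t: ΔQ = t/1.025, so DWL = ½·t·(t/1.025) = t²/2.05.
At t = 18.5: DWL = 166.951. At t = 70.25: DWL = 2407.348.
Increase = 2407.348 − 166.951 = 2240.40.

2240.40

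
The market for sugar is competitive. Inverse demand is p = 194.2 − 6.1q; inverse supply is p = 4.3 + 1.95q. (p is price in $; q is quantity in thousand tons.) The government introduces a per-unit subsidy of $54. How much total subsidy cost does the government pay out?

$1636.10 thousand

Competitive equilibrium: 194.2 − 6.1q = 4.3 + 1.95q → q* = 23.5901, p* = 50.3006.
The subsidy lowers effective supply by 54: p = 1.95q − 49.7.
New quantity: 194.2 − 6.1q = 1.95q − 49.7 → q' = 30.2981.
Total subsidy cost = 54 × 30.2981 = $1636.10 thousand.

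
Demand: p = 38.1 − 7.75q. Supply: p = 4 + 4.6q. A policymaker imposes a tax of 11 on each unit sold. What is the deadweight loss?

4.90

Competitive equilibrium: 38.1 − 7.75q = 4 + 4.6q → q* = 2.7611, p* = 16.7012.
With the tax, the buyer price exceeds the seller price by 11: (38.1 − 7.75q) − (4 + 4.6q) = 11 → q' = 1.8704.
Δq = 2.7611 − 1.8704 = 0.8907; the wedge equals the tax, 11.
The triangle = ½ × 0.8907 × 11 = 4.90.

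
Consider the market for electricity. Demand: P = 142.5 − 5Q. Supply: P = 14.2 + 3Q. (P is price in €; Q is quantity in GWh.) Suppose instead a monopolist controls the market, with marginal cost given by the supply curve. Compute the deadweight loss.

Competitive equilibrium: 142.5 − 5Q = 14.2 + 3Q → Q* = 16.0375, P* = 62.3125.
Marginal revenue: MR = 142.5 − 10Q. Set MR = MC: 142.5 − 10Q = 14.2 + 3Q → Q_m = 9.8692.
Price P_m = 142.5 − 5·9.8692 = 93.154; MC(Q_m) = 14.2 + 3·9.8692 = 43.8076.
Competitive Q* = 16.0375, so ΔQ = 6.1683; wedge = 93.154 − 43.8076 = 49.3464.
Deadweight loss = ½ × 6.1683 × 49.3464 = €152.19.

€152.19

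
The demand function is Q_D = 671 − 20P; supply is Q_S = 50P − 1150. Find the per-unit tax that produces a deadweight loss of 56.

2.8

In inverse form: demand P = 33.55 − 0.05Q, supply P = 23 + 0.02Q.
Competitive equilibrium: 33.55 − 0.05Q = 23 + 0.02Q → Q* = 150.7143, P* = 26.0143.
A tax t gives ΔQ = t/0.07 and wedge t, so DWL = t²/0.14.
t²/0.14 = 56 → t² = 7.84 → t = 2.8.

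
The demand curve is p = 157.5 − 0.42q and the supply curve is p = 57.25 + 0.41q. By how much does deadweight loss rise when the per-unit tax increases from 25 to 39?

Competitive equilibrium: 157.5 − 0.42q = 57.25 + 0.41q → q* = 120.7831, p* = 106.7711.
For a per-unit tax t: Δq = t/0.83, so DWL = ½·t·(t/0.83) = t²/1.66.
At t = 25: DWL = 376.506. At t = 39: DWL = 916.265.
Increase = 916.265 − 376.506 = 539.76.

539.76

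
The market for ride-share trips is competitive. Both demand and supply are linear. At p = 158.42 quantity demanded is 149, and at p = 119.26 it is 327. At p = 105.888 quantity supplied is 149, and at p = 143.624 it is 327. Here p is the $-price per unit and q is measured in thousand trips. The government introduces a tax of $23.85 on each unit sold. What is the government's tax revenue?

$5137.14 thousand

Demand slope = (119.26 − 158.42)/(327 − 149) = −0.22, so p = 191.2 − 0.22q.
Supply slope = (143.624 − 105.888)/(327 − 149) = 0.212, so p = 74.3 + 0.212q.
Competitive equilibrium: 191.2 − 0.22q = 74.3 + 0.212q → q* = 270.60185, p* = 131.66759.
With the tax, the buyer price exceeds the seller price by 23.85: (191.2 − 0.22q) − (74.3 + 0.212q) = 23.85 → q' = 215.39352.
Tax revenue = 23.85 × 215.39352 = $5137.14 thousand.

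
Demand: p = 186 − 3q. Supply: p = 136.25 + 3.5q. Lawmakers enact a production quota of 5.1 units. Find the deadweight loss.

Competitive equilibrium: 186 − 3q = 136.25 + 3.5q → q* = 7.6538, p* = 163.0385.
At q = 5.1: demand price = 186 − 3·5.1 = 170.7; supply price = 136.25 + 3.5·5.1 = 154.1.
Δq = 7.6538 − 5.1 = 2.5538; wedge = 170.7 − 154.1 = 16.6.
Deadweight loss = ½ × 2.5538 × 16.6 = 21.20.

21.20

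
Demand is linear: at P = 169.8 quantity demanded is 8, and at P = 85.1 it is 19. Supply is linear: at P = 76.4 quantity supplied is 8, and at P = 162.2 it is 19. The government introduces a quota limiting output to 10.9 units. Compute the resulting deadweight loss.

75.72

Demand slope = (85.1 − 169.8)/(19 − 8) = −7.7, so P = 231.4 − 7.7Q.
Supply slope = (162.2 − 76.4)/(19 − 8) = 7.8, so P = 14 + 7.8Q.
Competitive equilibrium: 231.4 − 7.7Q = 14 + 7.8Q → Q* = 14.0258, P* = 123.4013.
At Q = 10.9: demand price = 231.4 − 7.7·10.9 = 147.47; supply price = 14 + 7.8·10.9 = 99.02.
ΔQ = 14.0258 − 10.9 = 3.1258; wedge = 147.47 − 99.02 = 48.45.
Deadweight loss = ½ × 3.1258 × 48.45 = 75.72.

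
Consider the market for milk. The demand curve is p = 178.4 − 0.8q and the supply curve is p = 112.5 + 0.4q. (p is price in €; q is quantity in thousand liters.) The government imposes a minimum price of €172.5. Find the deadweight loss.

€1356.13 thousand

Competitive equilibrium: 178.4 − 0.8q = 112.5 + 0.4q → q* = 54.9167, p* = 134.4667.
At the floor p = 172.5, quantity demanded = (178.4 − 172.5)/0.8 = 7.375.
Sellers' marginal cost at q' = 7.375: 112.5 + 0.4·7.375 = 115.45.
Δq = 54.9167 − 7.375 = 47.5417; wedge = 172.5 − 115.45 = 57.05.
Deadweight loss = ½ × 47.5417 × 57.05 = €1356.13 thousand.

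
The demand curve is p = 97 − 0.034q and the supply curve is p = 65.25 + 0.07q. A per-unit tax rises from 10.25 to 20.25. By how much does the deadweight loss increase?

Competitive equilibrium: 97 − 0.034q = 65.25 + 0.07q → q* = 305.2885, p* = 86.6202.
For a per-unit tax t: Δq = t/0.104, so DWL = ½·t·(t/0.104) = t²/0.208.
At t = 10.25: DWL = 505.108. At t = 20.25: DWL = 1971.454.
Increase = 1971.454 − 505.108 = 1466.35.

1466.35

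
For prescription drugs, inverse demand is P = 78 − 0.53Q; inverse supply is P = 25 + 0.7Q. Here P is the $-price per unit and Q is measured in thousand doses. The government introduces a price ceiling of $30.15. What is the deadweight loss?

Competitive equilibrium: 78 − 0.53Q = 25 + 0.7Q → Q* = 43.0894, P* = 55.1626.
At the ceiling P = 30.15, quantity supplied = (30.15 − 25)/0.7 = 7.3571.
Willingness to pay at Q' = 7.3571: 78 − 0.53·7.3571 = 74.1007.
ΔQ = 43.0894 − 7.3571 = 35.7323; wedge = 74.1007 − 30.15 = 43.9507.
Deadweight loss = ½ × 35.7323 × 43.9507 = $785.23 thousand.

$785.23 thousand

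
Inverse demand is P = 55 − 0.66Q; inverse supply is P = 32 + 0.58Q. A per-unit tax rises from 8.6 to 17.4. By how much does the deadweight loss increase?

Competitive equilibrium: 55 − 0.66Q = 32 + 0.58Q → Q* = 18.5484, P* = 42.7581.
For a per-unit tax t: ΔQ = t/1.24, so DWL = ½·t·(t/1.24) = t²/2.48.
At t = 8.6: DWL = 29.823. At t = 17.4: DWL = 122.081.
Increase = 122.081 − 29.823 = 92.26.

92.26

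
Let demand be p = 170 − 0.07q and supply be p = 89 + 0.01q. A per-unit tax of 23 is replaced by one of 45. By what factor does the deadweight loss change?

Competitive equilibrium: 170 − 0.07q = 89 + 0.01q → q* = 1012.5, p* = 99.125.
For a per-unit tax t: Δq = t/0.08, so DWL = ½·t·(t/0.08) = t²/0.16.
At t = 23: DWL = 3306.25. At t = 45: DWL = 12656.25.
Ratio = (45/23)² = 3.828.

3.828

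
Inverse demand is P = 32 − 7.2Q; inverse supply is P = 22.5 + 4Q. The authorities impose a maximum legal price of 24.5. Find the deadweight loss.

0.68

Competitive equilibrium: 32 − 7.2Q = 22.5 + 4Q → Q* = 0.8482, P* = 25.8929.
At the ceiling P = 24.5, quantity supplied = (24.5 − 22.5)/4 = 0.5.
Willingness to pay at Q' = 0.5: 32 − 7.2·0.5 = 28.4.
ΔQ = 0.8482 − 0.5 = 0.3482; wedge = 28.4 − 24.5 = 3.9.
DWL = ½ × 0.3482 × 3.9 = 0.68.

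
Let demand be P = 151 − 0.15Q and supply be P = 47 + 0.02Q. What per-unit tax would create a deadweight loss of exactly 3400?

34

Competitive equilibrium: 151 − 0.15Q = 47 + 0.02Q → Q* = 611.7647, P* = 59.2353.
A tax t gives ΔQ = t/0.17 and wedge t, so DWL = t²/0.34.
t²/0.34 = 3400 → t² = 1156 → t = 34.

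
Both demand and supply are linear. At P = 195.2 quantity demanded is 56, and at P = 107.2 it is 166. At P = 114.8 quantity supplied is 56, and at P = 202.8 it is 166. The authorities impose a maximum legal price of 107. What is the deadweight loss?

Demand slope = (107.2 − 195.2)/(166 − 56) = −0.8, so P = 240 − 0.8Q.
Supply slope = (202.8 − 114.8)/(166 − 56) = 0.8, so P = 70 + 0.8Q.
Competitive equilibrium: 240 − 0.8Q = 70 + 0.8Q → Q* = 106.25, P* = 155.
At the ceiling P = 107, quantity supplied = (107 − 70)/0.8 = 46.25.
Willingness to pay at Q' = 46.25: 240 − 0.8·46.25 = 203.
ΔQ = 106.25 − 46.25 = 60; wedge = 203 − 107 = 96.
DWL = ½ × 60 × 96 = 2880.

2880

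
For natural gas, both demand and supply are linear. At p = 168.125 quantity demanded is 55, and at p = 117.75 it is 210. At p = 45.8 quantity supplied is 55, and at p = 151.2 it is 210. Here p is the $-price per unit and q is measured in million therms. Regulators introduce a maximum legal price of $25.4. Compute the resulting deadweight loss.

Demand slope = (117.75 − 168.125)/(210 − 55) = −0.325, so p = 186 − 0.325q.
Supply slope = (151.2 − 45.8)/(210 − 55) = 0.68, so p = 8.4 + 0.68q.
Competitive equilibrium: 186 − 0.325q = 8.4 + 0.68q → q* = 176.7164, p* = 128.5672.
At the ceiling p = 25.4, quantity supplied = (25.4 − 8.4)/0.68 = 25.
Willingness to pay at q' = 25: 186 − 0.325·25 = 177.875.
Δq = 176.7164 − 25 = 151.7164; wedge = 177.875 − 25.4 = 152.475.
The triangle = ½ × 151.7164 × 152.475 = $11566.48 million.

$11566.48 million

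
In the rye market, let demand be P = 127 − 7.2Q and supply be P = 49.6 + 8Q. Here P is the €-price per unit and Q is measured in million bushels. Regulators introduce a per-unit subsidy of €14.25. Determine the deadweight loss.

Competitive equilibrium: 127 − 7.2Q = 49.6 + 8Q → Q* = 5.0921, P* = 90.3368.
The subsidy lowers effective supply by 14.25: P = 35.35 + 8Q.
New quantity: 127 − 7.2Q = 35.35 + 8Q → Q' = 6.0296.
Overproduction ΔQ = 6.0296 − 5.0921 = 0.9375; wedge = subsidy = 14.25.
DWL = ½ × 0.9375 × 14.25 = €6.68 million.

€6.68 million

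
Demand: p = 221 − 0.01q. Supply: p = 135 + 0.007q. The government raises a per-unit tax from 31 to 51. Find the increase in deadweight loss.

48235.29

Competitive equilibrium: 221 − 0.01q = 135 + 0.007q → q* = 5058.8235, p* = 170.4118.
For a per-unit tax t: Δq = t/0.017, so DWL = ½·t·(t/0.017) = t²/0.034.
At t = 31: DWL = 28264.706. At t = 51: DWL = 76500.
Increase = 76500 − 28264.706 = 48235.29.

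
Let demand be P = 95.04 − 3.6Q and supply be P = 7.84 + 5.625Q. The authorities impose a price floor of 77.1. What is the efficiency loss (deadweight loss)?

92.13

Competitive equilibrium: 95.04 − 3.6Q = 7.84 + 5.625Q → Q* = 9.4526, P* = 61.0107.
At the floor P = 77.1, quantity demanded = (95.04 − 77.1)/3.6 = 4.9833.
Sellers' marginal cost at Q' = 4.9833: 7.84 + 5.625·4.9833 = 35.8711.
ΔQ = 9.4526 − 4.9833 = 4.4693; wedge = 77.1 − 35.8711 = 41.2289.
Deadweight loss = ½ × 4.4693 × 41.2289 = 92.13.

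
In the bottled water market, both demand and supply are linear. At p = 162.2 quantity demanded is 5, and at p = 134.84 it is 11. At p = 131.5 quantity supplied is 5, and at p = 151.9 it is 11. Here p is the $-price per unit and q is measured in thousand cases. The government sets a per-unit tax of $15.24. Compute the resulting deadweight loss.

Demand slope = (134.84 − 162.2)/(11 − 5) = −4.56, so p = 185 − 4.56q.
Supply slope = (151.9 − 131.5)/(11 − 5) = 3.4, so p = 114.5 + 3.4q.
Competitive equilibrium: 185 − 4.56q = 114.5 + 3.4q → q* = 8.8568, p* = 144.6131.
With the tax, the buyer price exceeds the seller price by 15.24: (185 − 4.56q) − (114.5 + 3.4q) = 15.24 → q' = 6.9422.
Δq = 8.8568 − 6.9422 = 1.9146; the wedge equals the tax, 15.24.
Welfare loss = ½ × 1.9146 × 15.24 = $14.59 thousand.

$14.59 thousand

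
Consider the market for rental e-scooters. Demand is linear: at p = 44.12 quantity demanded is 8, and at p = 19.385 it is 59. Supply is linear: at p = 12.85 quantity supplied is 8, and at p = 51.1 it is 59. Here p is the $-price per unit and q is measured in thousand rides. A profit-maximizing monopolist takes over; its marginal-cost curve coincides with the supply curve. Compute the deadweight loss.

$54.51 thousand

Demand slope = (19.385 − 44.12)/(59 − 8) = −0.485, so p = 48 − 0.485q.
Supply slope = (51.1 − 12.85)/(59 − 8) = 0.75, so p = 6.85 + 0.75q.
Competitive equilibrium: 48 − 0.485q = 6.85 + 0.75q → q* = 33.3198, p* = 31.8399.
Marginal revenue: MR = 48 − 0.97q. Set MR = MC: 48 − 0.97q = 6.85 + 0.75q → q_m = 23.9244.
Price p_m = 48 − 0.485·23.9244 = 36.3967; MC(q_m) = 6.85 + 0.75·23.9244 = 24.7933.
Competitive q* = 33.3198, so Δq = 9.3954; wedge = 36.3967 − 24.7933 = 11.6034.
The triangle = ½ × 9.3954 × 11.6034 = $54.51 thousand.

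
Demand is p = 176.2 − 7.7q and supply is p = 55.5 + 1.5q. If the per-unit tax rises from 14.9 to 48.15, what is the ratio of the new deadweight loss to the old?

Competitive equilibrium: 176.2 − 7.7q = 55.5 + 1.5q → q* = 13.1196, p* = 75.1793.
For a per-unit tax t: Δq = t/9.2, so DWL = ½·t·(t/9.2) = t²/18.4.
At t = 14.9: DWL = 12.066. At t = 48.15: DWL = 126.001.
Ratio = (48.15/14.9)² = 10.443.

10.443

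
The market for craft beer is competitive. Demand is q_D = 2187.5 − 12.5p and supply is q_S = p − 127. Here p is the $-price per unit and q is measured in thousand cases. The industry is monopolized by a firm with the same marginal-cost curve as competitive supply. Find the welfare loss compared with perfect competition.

In inverse form: demand p = 175 − 0.08q, supply p = 127 + q.
Competitive equilibrium: 175 − 0.08q = 127 + q → q* = 44.4444, p* = 171.4444.
Marginal revenue: MR = 175 − 0.16q. Set MR = MC: 175 − 0.16q = 127 + q → q_m = 41.3793.
Price p_m = 175 − 0.08·41.3793 = 171.6897; MC(q_m) = 127 + 1·41.3793 = 168.3793.
Competitive q* = 44.4444, so Δq = 3.0651; wedge = 171.6897 − 168.3793 = 3.3104.
The triangle = ½ × 3.0651 × 3.3104 = $5.07 thousand.

$5.07 thousand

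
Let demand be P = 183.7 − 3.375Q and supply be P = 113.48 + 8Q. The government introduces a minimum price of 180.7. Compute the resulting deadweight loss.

Competitive equilibrium: 183.7 − 3.375Q = 113.48 + 8Q → Q* = 6.1732, P* = 162.8655.
At the floor P = 180.7, quantity demanded = (183.7 − 180.7)/3.375 = 0.8889.
Sellers' marginal cost at Q' = 0.8889: 113.48 + 8·0.8889 = 120.5912.
ΔQ = 6.1732 − 0.8889 = 5.2843; wedge = 180.7 − 120.5912 = 60.1088.
Welfare loss = ½ × 5.2843 × 60.1088 = 158.82.

158.82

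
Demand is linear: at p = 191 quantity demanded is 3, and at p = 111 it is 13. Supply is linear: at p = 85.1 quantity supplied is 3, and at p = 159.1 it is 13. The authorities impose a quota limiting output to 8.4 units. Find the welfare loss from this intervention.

Demand slope = (111 − 191)/(13 − 3) = −8, so p = 215 − 8q.
Supply slope = (159.1 − 85.1)/(13 − 3) = 7.4, so p = 62.9 + 7.4q.
Competitive equilibrium: 215 − 8q = 62.9 + 7.4q → q* = 9.8766, p* = 135.987.
At q = 8.4: demand price = 215 − 8·8.4 = 147.8; supply price = 62.9 + 7.4·8.4 = 125.06.
Δq = 9.8766 − 8.4 = 1.4766; wedge = 147.8 − 125.06 = 22.74.
DWL = ½ × 1.4766 × 22.74 = 16.79.

16.79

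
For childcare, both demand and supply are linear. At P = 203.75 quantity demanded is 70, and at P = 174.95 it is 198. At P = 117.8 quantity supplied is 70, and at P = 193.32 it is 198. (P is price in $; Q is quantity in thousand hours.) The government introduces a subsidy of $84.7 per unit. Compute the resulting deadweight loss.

$4401.28 thousand

Demand slope = (174.95 − 203.75)/(198 − 70) = −0.225, so P = 219.5 − 0.225Q.
Supply slope = (193.32 − 117.8)/(198 − 70) = 0.59, so P = 76.5 + 0.59Q.
Competitive equilibrium: 219.5 − 0.225Q = 76.5 + 0.59Q → Q* = 175.4601, P* = 180.0215.
The subsidy lowers effective supply by 84.7: P = 0.59Q − 8.2.
New quantity: 219.5 − 0.225Q = 0.59Q − 8.2 → Q' = 279.3865.
Overproduction ΔQ = 279.3865 − 175.4601 = 103.9264; wedge = subsidy = 84.7.
Welfare loss = ½ × 103.9264 × 84.7 = $4401.28 thousand.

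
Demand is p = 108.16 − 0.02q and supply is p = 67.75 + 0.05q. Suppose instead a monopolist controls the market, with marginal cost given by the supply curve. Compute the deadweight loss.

576

Competitive equilibrium: 108.16 − 0.02q = 67.75 + 0.05q → q* = 577.2857, p* = 96.6143.
Marginal revenue: MR = 108.16 − 0.04q. Set MR = MC: 108.16 − 0.04q = 67.75 + 0.05q → q_m = 449.
Price p_m = 108.16 − 0.02·449 = 99.18; MC(q_m) = 67.75 + 0.05·449 = 90.2.
Competitive q* = 577.2857, so Δq = 128.2857; wedge = 99.18 − 90.2 = 8.98.
Welfare loss = ½ × 128.2857 × 8.98 = 576.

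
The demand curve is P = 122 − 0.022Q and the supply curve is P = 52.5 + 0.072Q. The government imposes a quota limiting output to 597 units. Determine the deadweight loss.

Competitive equilibrium: 122 − 0.022Q = 52.5 + 0.072Q → Q* = 739.3617, P* = 105.734.
At Q = 597: demand price = 122 − 0.022·597 = 108.866; supply price = 52.5 + 0.072·597 = 95.484.
ΔQ = 739.3617 − 597 = 142.3617; wedge = 108.866 − 95.484 = 13.382.
Deadweight loss = ½ × 142.3617 × 13.382 = 952.54.

952.54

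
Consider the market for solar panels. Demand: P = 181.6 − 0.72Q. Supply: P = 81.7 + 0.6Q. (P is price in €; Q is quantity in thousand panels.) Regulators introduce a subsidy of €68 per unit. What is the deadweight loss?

€1751.52 thousand

Competitive equilibrium: 181.6 − 0.72Q = 81.7 + 0.6Q → Q* = 75.6818, P* = 127.1091.
The subsidy lowers effective supply by 68: P = 13.7 + 0.6Q.
New quantity: 181.6 − 0.72Q = 13.7 + 0.6Q → Q' = 127.197.
Overproduction ΔQ = 127.197 − 75.6818 = 51.5152; wedge = subsidy = 68.
The triangle = ½ × 51.5152 × 68 = €1751.52 thousand.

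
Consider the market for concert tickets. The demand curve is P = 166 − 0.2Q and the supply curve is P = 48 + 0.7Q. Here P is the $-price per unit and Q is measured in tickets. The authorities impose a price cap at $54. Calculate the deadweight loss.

Competitive equilibrium: 166 − 0.2Q = 48 + 0.7Q → Q* = 131.1111, P* = 139.7778.
At the ceiling P = 54, quantity supplied = (54 − 48)/0.7 = 8.5714.
Willingness to pay at Q' = 8.5714: 166 − 0.2·8.5714 = 164.2857.
ΔQ = 131.1111 − 8.5714 = 122.5397; wedge = 164.2857 − 54 = 110.2857.
The triangle = ½ × 122.5397 × 110.2857 = $6757.19.

$6757.19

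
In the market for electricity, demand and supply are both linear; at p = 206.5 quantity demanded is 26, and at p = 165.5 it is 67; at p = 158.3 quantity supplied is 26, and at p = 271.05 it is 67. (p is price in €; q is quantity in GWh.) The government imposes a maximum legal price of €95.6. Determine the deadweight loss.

Demand slope = (165.5 − 206.5)/(67 − 26) = −1, so p = 232.5 − q.
Supply slope = (271.05 − 158.3)/(67 − 26) = 2.75, so p = 86.8 + 2.75q.
Competitive equilibrium: 232.5 − q = 86.8 + 2.75q → q* = 38.85333, p* = 193.64667.
At the ceiling p = 95.6, quantity supplied = (95.6 − 86.8)/2.75 = 3.2.
Willingness to pay at q' = 3.2: 232.5 − 1·3.2 = 229.3.
Δq = 38.85333 − 3.2 = 35.65333; wedge = 229.3 − 95.6 = 133.7.
DWL = ½ × 35.65333 × 133.7 = €2383.43.

€2383.43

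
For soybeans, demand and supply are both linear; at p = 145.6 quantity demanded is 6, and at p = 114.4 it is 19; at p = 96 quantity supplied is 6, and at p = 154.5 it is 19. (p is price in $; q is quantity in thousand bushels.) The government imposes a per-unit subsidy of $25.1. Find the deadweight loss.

Demand slope = (114.4 − 145.6)/(19 − 6) = −2.4, so p = 160 − 2.4q.
Supply slope = (154.5 − 96)/(19 − 6) = 4.5, so p = 69 + 4.5q.
Competitive equilibrium: 160 − 2.4q = 69 + 4.5q → q* = 13.1884, p* = 128.3478.
The subsidy lowers effective supply by 25.1: p = 43.9 + 4.5q.
New quantity: 160 − 2.4q = 43.9 + 4.5q → q' = 16.8261.
Overproduction Δq = 16.8261 − 13.1884 = 3.6377; wedge = subsidy = 25.1.
The triangle = ½ × 3.6377 × 25.1 = $45.65 thousand.

$45.65 thousand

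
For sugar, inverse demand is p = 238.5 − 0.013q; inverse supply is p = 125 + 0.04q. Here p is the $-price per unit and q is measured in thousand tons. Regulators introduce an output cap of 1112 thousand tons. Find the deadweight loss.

$28087.08 thousand

Competitive equilibrium: 238.5 − 0.013q = 125 + 0.04q → q* = 2141.5094, p* = 210.6604.
At q = 1112: demand price = 238.5 − 0.013·1112 = 224.044; supply price = 125 + 0.04·1112 = 169.48.
Δq = 2141.5094 − 1112 = 1029.5094; wedge = 224.044 − 169.48 = 54.564.
Welfare loss = ½ × 1029.5094 × 54.564 = $28087.08 thousand.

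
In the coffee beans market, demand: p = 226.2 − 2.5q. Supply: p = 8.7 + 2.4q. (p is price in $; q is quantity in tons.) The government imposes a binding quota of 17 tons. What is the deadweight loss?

Competitive equilibrium: 226.2 − 2.5q = 8.7 + 2.4q → q* = 44.3878, p* = 115.2306.
At q = 17: demand price = 226.2 − 2.5·17 = 183.7; supply price = 8.7 + 2.4·17 = 49.5.
Δq = 44.3878 − 17 = 27.3878; wedge = 183.7 − 49.5 = 134.2.
Deadweight loss = ½ × 27.3878 × 134.2 = $1837.72.

$1837.72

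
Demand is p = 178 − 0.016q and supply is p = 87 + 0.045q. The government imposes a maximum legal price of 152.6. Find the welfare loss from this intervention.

Competitive equilibrium: 178 − 0.016q = 87 + 0.045q → q* = 1491.8033, p* = 154.1311.
At the ceiling p = 152.6, quantity supplied = (152.6 − 87)/0.045 = 1457.7778.
Willingness to pay at q' = 1457.7778: 178 − 0.016·1457.7778 = 154.6756.
Δq = 1491.8033 − 1457.7778 = 34.0255; wedge = 154.6756 − 152.6 = 2.0756.
DWL = ½ × 34.0255 × 2.0756 = 35.31.

35.31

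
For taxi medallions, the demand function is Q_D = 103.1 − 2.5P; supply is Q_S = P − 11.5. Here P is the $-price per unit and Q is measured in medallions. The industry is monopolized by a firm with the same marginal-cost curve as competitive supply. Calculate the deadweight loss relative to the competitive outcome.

In inverse form: demand P = 41.24 − 0.4Q, supply P = 11.5 + Q.
Competitive equilibrium: 41.24 − 0.4Q = 11.5 + Q → Q* = 21.2429, P* = 32.7429.
Marginal revenue: MR = 41.24 − 0.8Q. Set MR = MC: 41.24 − 0.8Q = 11.5 + Q → Q_m = 16.5222.
Price P_m = 41.24 − 0.4·16.5222 = 34.6311; MC(Q_m) = 11.5 + 1·16.5222 = 28.0222.
Competitive Q* = 21.2429, so ΔQ = 4.7207; wedge = 34.6311 − 28.0222 = 6.6089.
Deadweight loss = ½ × 4.7207 × 6.6089 = $15.60.

$15.60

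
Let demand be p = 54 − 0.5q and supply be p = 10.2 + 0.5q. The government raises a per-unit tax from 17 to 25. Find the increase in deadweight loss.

Competitive equilibrium: 54 − 0.5q = 10.2 + 0.5q → q* = 43.8, p* = 32.1.
For a per-unit tax t: Δq = t/1, so DWL = ½·t·(t/1) = t²/2.
At t = 17: DWL = 144.5. At t = 25: DWL = 312.5.
Increase = 312.5 − 144.5 = 168.

168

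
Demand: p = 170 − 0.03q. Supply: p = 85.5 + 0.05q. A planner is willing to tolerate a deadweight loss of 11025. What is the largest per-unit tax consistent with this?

Competitive equilibrium: 170 − 0.03q = 85.5 + 0.05q → q* = 1056.25, p* = 138.3125.
A tax t gives Δq = t/0.08 and wedge t, so DWL = t²/0.16.
t²/0.16 = 11025 → t² = 1764 → t = 42.

42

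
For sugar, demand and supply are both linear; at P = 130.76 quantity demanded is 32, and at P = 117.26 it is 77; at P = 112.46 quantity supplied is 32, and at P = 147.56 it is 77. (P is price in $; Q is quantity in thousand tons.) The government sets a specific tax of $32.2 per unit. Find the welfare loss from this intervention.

$480.02 thousand

Demand slope = (117.26 − 130.76)/(77 − 32) = −0.3, so P = 140.36 − 0.3Q.
Supply slope = (147.56 − 112.46)/(77 − 32) = 0.78, so P = 87.5 + 0.78Q.
Competitive equilibrium: 140.36 − 0.3Q = 87.5 + 0.78Q → Q* = 48.9444, P* = 125.6767.
With the tax, the buyer price exceeds the seller price by 32.2: (140.36 − 0.3Q) − (87.5 + 0.78Q) = 32.2 → Q' = 19.1296.
ΔQ = 48.9444 − 19.1296 = 29.8148; the wedge equals the tax, 32.2.
Deadweight loss = ½ × 29.8148 × 32.2 = $480.02 thousand.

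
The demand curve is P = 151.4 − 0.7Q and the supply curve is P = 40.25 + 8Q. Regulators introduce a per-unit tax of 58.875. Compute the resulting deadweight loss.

Competitive equilibrium: 151.4 − 0.7Q = 40.25 + 8Q → Q* = 12.7759, P* = 142.4569.
With the tax, the buyer price exceeds the seller price by 58.875: (151.4 − 0.7Q) − (40.25 + 8Q) = 58.875 → Q' = 6.0086.
ΔQ = 12.7759 − 6.0086 = 6.7673; the wedge equals the tax, 58.875.
Welfare loss = ½ × 6.7673 × 58.875 = 199.21.

199.21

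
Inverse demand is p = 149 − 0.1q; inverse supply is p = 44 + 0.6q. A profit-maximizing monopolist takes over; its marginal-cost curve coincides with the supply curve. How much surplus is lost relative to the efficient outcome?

123.05

Competitive equilibrium: 149 − 0.1q = 44 + 0.6q → q* = 150, p* = 134.
Marginal revenue: MR = 149 − 0.2q. Set MR = MC: 149 − 0.2q = 44 + 0.6q → q_m = 131.25.
Price p_m = 149 − 0.1·131.25 = 135.875; MC(q_m) = 44 + 0.6·131.25 = 122.75.
Competitive q* = 150, so Δq = 18.75; wedge = 135.875 − 122.75 = 13.125.
Deadweight loss = ½ × 18.75 × 13.125 = 123.05.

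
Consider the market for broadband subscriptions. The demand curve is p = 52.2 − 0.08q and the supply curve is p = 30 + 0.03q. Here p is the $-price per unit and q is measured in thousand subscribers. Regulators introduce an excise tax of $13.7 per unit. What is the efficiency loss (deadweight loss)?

Competitive equilibrium: 52.2 − 0.08q = 30 + 0.03q → q* = 201.8182, p* = 36.0545.
With the tax, the buyer price exceeds the seller price by 13.7: (52.2 − 0.08q) − (30 + 0.03q) = 13.7 → q' = 77.2727.
Δq = 201.8182 − 77.2727 = 124.5455; the wedge equals the tax, 13.7.
Welfare loss = ½ × 124.5455 × 13.7 = $853.14 thousand.

$853.14 thousand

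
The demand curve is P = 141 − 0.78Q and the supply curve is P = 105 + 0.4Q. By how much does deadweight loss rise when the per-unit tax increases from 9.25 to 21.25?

155.08

Competitive equilibrium: 141 − 0.78Q = 105 + 0.4Q → Q* = 30.5085, P* = 117.2034.
For a per-unit tax t: ΔQ = t/1.18, so DWL = ½·t·(t/1.18) = t²/2.36.
At t = 9.25: DWL = 36.2553. At t = 21.25: DWL = 191.34.
Increase = 191.34 − 36.2553 = 155.08.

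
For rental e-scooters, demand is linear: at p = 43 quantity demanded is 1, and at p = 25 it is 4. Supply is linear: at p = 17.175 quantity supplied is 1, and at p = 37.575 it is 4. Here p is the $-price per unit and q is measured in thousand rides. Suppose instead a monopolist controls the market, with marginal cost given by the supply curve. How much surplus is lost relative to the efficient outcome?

Demand slope = (25 − 43)/(4 − 1) = −6, so p = 49 − 6q.
Supply slope = (37.575 − 17.175)/(4 − 1) = 6.8, so p = 10.375 + 6.8q.
Competitive equilibrium: 49 − 6q = 10.375 + 6.8q → q* = 3.0176, p* = 30.8945.
Marginal revenue: MR = 49 − 12q. Set MR = MC: 49 − 12q = 10.375 + 6.8q → q_m = 2.0545.
Price p_m = 49 − 6·2.0545 = 36.673; MC(q_m) = 10.375 + 6.8·2.0545 = 24.3456.
Competitive q* = 3.0176, so Δq = 0.9631; wedge = 36.673 − 24.3456 = 12.3274.
The triangle = ½ × 0.9631 × 12.3274 = $5.94 thousand.

$5.94 thousand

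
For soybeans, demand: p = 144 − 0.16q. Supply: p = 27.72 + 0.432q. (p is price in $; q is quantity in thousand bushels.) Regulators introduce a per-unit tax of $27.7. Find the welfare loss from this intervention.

Competitive equilibrium: 144 − 0.16q = 27.72 + 0.432q → q* = 196.4189, p* = 112.573.
With the tax, the buyer price exceeds the seller price by 27.7: (144 − 0.16q) − (27.72 + 0.432q) = 27.7 → q' = 149.6284.
Δq = 196.4189 − 149.6284 = 46.7905; the wedge equals the tax, 27.7.
Welfare loss = ½ × 46.7905 × 27.7 = $648.05 thousand.

$648.05 thousand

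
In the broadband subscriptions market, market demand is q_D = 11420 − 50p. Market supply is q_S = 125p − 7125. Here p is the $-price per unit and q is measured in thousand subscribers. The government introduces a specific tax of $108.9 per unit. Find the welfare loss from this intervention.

$211771.61 thousand

In inverse form: demand p = 228.4 − 0.02q, supply p = 57 + 0.008q.
Competitive equilibrium: 228.4 − 0.02q = 57 + 0.008q → q* = 6121.4286, p* = 105.9714.
With the tax, the buyer price exceeds the seller price by 108.9: (228.4 − 0.02q) − (57 + 0.008q) = 108.9 → q' = 2232.1429.
Δq = 6121.4286 − 2232.1429 = 3889.2857; the wedge equals the tax, 108.9.
Deadweight loss = ½ × 3889.2857 × 108.9 = $211771.61 thousand.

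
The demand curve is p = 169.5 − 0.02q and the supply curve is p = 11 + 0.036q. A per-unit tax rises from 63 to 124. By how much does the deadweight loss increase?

Competitive equilibrium: 169.5 − 0.02q = 11 + 0.036q → q* = 2830.3571, p* = 112.8929.
For a per-unit tax t: Δq = t/0.056, so DWL = ½·t·(t/0.056) = t²/0.112.
At t = 63: DWL = 35437.5. At t = 124: DWL = 137285.714.
Increase = 137285.714 − 35437.5 = 101848.21.

101848.21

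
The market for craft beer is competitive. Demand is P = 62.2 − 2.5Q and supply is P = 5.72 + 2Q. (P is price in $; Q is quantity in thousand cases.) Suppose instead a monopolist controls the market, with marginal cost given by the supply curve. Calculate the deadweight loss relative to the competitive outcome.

$45.21 thousand

Competitive equilibrium: 62.2 − 2.5Q = 5.72 + 2Q → Q* = 12.5511, P* = 30.8222.
Marginal revenue: MR = 62.2 − 5Q. Set MR = MC: 62.2 − 5Q = 5.72 + 2Q → Q_m = 8.0686.
Price P_m = 62.2 − 2.5·8.0686 = 42.0285; MC(Q_m) = 5.72 + 2·8.0686 = 21.8572.
Competitive Q* = 12.5511, so ΔQ = 4.4825; wedge = 42.0285 − 21.8572 = 20.1713.
The triangle = ½ × 4.4825 × 20.1713 = $45.21 thousand.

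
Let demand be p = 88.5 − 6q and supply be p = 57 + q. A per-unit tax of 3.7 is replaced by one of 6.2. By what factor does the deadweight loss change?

Competitive equilibrium: 88.5 − 6q = 57 + q → q* = 4.5, p* = 61.5.
For a per-unit tax t: Δq = t/7, so DWL = ½·t·(t/7) = t²/14.
At t = 3.7: DWL = 0.978. At t = 6.2: DWL = 2.746.
Ratio = (6.2/3.7)² = 2.808.

2.808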